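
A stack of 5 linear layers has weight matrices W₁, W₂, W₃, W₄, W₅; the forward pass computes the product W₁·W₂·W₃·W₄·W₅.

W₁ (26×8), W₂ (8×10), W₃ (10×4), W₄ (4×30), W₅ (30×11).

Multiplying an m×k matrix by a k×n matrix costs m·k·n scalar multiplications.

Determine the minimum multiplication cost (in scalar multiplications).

3616

Adjacent pairs: W₁W₂ = 26·8·10 = 2080; W₂W₃ = 8·10·4 = 320; W₃W₄ = 10·4·30 = 1200; W₄W₅ = 4·30·11 = 1320.
Length 3: W₁..W₃: k=1: 0+320+26·8·4=1152; k=2: 2080+0+26·10·4=3120 → min 1152 | W₂..W₄: k=2: 0+1200+8·10·30=3600; k=3: 320+0+8·4·30=1280 → min 1280 | W₃..W₅: k=3: 0+1320+10·4·11=1760; k=4: 1200+0+10·30·11=4500 → min 1760.
Length 4: W₁..W₄: k=1: 0+1280+26·8·30=7520; k=2: 2080+1200+26·10·30=11080; k=3: 1152+0+26·4·30=4272 → min 4272 | W₂..W₅: k=2: 0+1760+8·10·11=2640; k=3: 320+1320+8·4·11=1992; k=4: 1280+0+8·30·11=3920 → min 1992.
Length 5: W₁..W₅: k=1: 0+1992+26·8·11=4280; k=2: 2080+1760+26·10·11=6700; k=3: 1152+1320+26·4·11=3616; k=4: 4272+0+26·30·11=12852 → min 3616.
Optimal order: ((W₁·(W₂·W₃))·(W₄·W₅)) with cost 3616.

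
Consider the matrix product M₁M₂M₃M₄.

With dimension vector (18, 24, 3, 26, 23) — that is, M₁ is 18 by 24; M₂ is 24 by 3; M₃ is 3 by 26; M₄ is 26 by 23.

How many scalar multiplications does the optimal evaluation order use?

4332

Adjacent pairs: M₁M₂ = 18·24·3 = 1296; M₂M₃ = 24·3·26 = 1872; M₃M₄ = 3·26·23 = 1794.
Length 3: M₁..M₃: k=1: 0+1872+18·24·26=13104; k=2: 1296+0+18·3·26=2700 → min 2700 | M₂..M₄: k=2: 0+1794+24·3·23=3450; k=3: 1872+0+24·26·23=16224 → min 3450.
Length 4: M₁..M₄: k=1: 0+3450+18·24·23=13386; k=2: 1296+1794+18·3·23=4332; k=3: 2700+0+18·26·23=13464 → min 4332.
Optimal order: ((M₁M₂)(M₃M₄)) with cost 4332.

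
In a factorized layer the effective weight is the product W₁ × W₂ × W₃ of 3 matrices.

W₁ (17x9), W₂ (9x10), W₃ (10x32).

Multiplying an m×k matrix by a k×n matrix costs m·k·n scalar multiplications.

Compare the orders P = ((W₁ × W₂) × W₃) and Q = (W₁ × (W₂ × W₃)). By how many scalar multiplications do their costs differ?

806

Order P = ((W₁ × W₂) × W₃): (W₁ × W₂): 17×9 by 9×10 → 17×10, cost 17·9·10 = 1530; ((W₁ × W₂) × W₃): 17×10 by 10×32 → 17×32, cost 17·10·32 = 5440; cumulative 6970. Total 6970.
Order Q = (W₁ × (W₂ × W₃)): (W₂ × W₃): 9×10 by 10×32 → 9×32, cost 9·10·32 = 2880; (W₁ × (W₂ × W₃)): 17×9 by 9×32 → 17×32, cost 17·9·32 = 4896; cumulative 7776. Total 7776.
Difference: |6970 − 7776| = 806.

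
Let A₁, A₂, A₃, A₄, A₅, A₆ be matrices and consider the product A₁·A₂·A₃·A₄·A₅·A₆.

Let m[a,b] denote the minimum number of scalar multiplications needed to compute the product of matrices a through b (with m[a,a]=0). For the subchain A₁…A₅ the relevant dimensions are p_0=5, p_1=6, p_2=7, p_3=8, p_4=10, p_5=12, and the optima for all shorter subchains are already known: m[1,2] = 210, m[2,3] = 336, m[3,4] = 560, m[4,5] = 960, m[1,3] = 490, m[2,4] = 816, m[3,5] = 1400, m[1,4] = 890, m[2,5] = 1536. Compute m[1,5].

m[1,5] = min over k∈[1,4] of m[1,k]+m[k+1,5]+p_{0}·p_k·p_{5}.
k=1: 0 + 1536 + 5·6·12 = 1896; k=2: 210 + 1400 + 5·7·12 = 2030; k=3: 490 + 960 + 5·8·12 = 1930; k=4: 890 + 0 + 5·10·12 = 1490.
Minimum: 1490 at k=4.

1490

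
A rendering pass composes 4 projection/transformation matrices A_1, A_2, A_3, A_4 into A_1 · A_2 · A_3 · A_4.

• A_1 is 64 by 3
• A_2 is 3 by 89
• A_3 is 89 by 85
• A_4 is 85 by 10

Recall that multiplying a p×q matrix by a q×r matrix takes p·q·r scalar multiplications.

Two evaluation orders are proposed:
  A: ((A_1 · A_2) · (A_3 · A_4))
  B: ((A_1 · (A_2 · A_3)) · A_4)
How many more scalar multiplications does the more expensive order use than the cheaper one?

56283

Order A = ((A_1 · A_2) · (A_3 · A_4)): (A_1 · A_2): 64×3 by 3×89 → 64×89, cost 64·3·89 = 17088; (A_3 · A_4): 89×85 by 85×10 → 89×10, cost 89·85·10 = 75650; ((A_1 · A_2) · (A_3 · A_4)): 64×89 by 89×10 → 64×10, cost 64·89·10 = 56960; cumulative 149698. Total 149698.
Order B = ((A_1 · (A_2 · A_3)) · A_4): (A_2 · A_3): 3×89 by 89×85 → 3×85, cost 3·89·85 = 22695; (A_1 · (A_2 · A_3)): 64×3 by 3×85 → 64×85, cost 64·3·85 = 16320; cumulative 39015; ((A_1 · (A_2 · A_3)) · A_4): 64×85 by 85×10 → 64×10, cost 64·85·10 = 54400; cumulative 93415. Total 93415.
Difference: |149698 − 93415| = 56283.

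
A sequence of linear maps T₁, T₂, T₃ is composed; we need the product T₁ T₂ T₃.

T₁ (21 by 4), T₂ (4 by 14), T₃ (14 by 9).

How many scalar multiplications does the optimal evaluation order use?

Order (T₁ (T₂ T₃)): (T₂ T₃): 4×14 by 14×9 → 4×9, cost 4·14·9 = 504; (T₁ (T₂ T₃)): 21×4 by 4×9 → 21×9, cost 21·4·9 = 756; cumulative 1260. Total 1260.
Order ((T₁ T₂) T₃): (T₁ T₂): 21×4 by 4×14 → 21×14, cost 21·4·14 = 1176; ((T₁ T₂) T₃): 21×14 by 14×9 → 21×9, cost 21·14·9 = 2646; cumulative 3822. Total 3822.
Minimum: 1260.

1260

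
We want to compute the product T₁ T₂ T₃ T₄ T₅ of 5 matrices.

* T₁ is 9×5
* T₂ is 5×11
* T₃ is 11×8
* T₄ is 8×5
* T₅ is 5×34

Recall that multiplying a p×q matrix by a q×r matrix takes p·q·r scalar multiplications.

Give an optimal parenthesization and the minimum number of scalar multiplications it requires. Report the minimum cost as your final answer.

Adjacent pairs: T₁T₂ = 9·5·11 = 495; T₂T₃ = 5·11·8 = 440; T₃T₄ = 11·8·5 = 440; T₄T₅ = 8·5·34 = 1360.
Length 3: T₁..T₃: k=1: 0+440+9·5·8=800; k=2: 495+0+9·11·8=1287 → min 800 | T₂..T₄: k=2: 0+440+5·11·5=715; k=3: 440+0+5·8·5=640 → min 640 | T₃..T₅: k=3: 0+1360+11·8·34=4352; k=4: 440+0+11·5·34=2310 → min 2310.
Length 4: T₁..T₄: k=1: 0+640+9·5·5=865; k=2: 495+440+9·11·5=1430; k=3: 800+0+9·8·5=1160 → min 865 | T₂..T₅: k=2: 0+2310+5·11·34=4180; k=3: 440+1360+5·8·34=3160; k=4: 640+0+5·5·34=1490 → min 1490.
Length 5: T₁..T₅: k=1: 0+1490+9·5·34=3020; k=2: 495+2310+9·11·34=6171; k=3: 800+1360+9·8·34=4608; k=4: 865+0+9·5·34=2395 → min 2395.
Optimal parenthesization: ((T₁ ((T₂ T₃) T₄)) T₅) with cost 2395.

2395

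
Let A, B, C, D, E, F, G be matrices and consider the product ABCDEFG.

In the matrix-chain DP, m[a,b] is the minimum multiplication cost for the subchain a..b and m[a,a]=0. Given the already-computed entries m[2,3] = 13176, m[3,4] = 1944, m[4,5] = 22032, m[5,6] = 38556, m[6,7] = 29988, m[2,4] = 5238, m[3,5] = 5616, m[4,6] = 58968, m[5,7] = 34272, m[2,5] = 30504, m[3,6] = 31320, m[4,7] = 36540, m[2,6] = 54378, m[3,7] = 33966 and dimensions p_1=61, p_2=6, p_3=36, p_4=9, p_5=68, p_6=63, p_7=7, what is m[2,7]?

36528

m[2,7] = min over k∈[2,6] of m[2,k]+m[k+1,7]+p_{1}·p_k·p_{7}.
k=2: 0 + 33966 + 61·6·7 = 36528; k=3: 13176 + 36540 + 61·36·7 = 65088; k=4: 5238 + 34272 + 61·9·7 = 43353; k=5: 30504 + 29988 + 61·68·7 = 89528; k=6: 54378 + 0 + 61·63·7 = 81279.
Minimum: 36528 at k=2.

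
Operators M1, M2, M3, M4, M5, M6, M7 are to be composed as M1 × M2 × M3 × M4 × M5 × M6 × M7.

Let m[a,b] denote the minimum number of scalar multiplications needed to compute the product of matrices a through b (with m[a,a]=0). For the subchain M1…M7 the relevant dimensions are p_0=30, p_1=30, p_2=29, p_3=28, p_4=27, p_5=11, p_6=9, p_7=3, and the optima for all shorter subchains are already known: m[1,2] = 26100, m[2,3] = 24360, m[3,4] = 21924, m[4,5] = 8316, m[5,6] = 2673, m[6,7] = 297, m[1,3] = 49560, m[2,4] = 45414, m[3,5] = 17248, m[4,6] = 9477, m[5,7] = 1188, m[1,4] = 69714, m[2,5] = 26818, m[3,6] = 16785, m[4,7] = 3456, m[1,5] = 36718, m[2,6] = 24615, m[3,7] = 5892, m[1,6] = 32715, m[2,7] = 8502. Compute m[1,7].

11202

m[1,7] = min over k∈[1,6] of m[1,k]+m[k+1,7]+p_{0}·p_k·p_{7}.
k=1: 0 + 8502 + 30·30·3 = 11202; k=2: 26100 + 5892 + 30·29·3 = 34602; k=3: 49560 + 3456 + 30·28·3 = 55536; k=4: 69714 + 1188 + 30·27·3 = 73332; k=5: 36718 + 297 + 30·11·3 = 38005; k=6: 32715 + 0 + 30·9·3 = 33525.
Minimum: 11202 at k=1.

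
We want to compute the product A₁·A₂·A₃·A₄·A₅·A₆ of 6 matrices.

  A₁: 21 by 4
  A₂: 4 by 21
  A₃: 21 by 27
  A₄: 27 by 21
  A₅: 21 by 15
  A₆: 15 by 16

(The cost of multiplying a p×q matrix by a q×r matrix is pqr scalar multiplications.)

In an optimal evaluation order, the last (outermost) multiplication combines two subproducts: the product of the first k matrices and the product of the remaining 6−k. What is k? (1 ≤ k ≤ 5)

Adjacent pairs: A₁A₂ = 21·4·21 = 1764; A₂A₃ = 4·21·27 = 2268; A₃A₄ = 21·27·21 = 11907; A₄A₅ = 27·21·15 = 8505; A₅A₆ = 21·15·16 = 5040.
Length 3: A₁..A₃: k=1: 0+2268+21·4·27=4536; k=2: 1764+0+21·21·27=13671 → min 4536 | A₂..A₄: k=2: 0+11907+4·21·21=13671; k=3: 2268+0+4·27·21=4536 → min 4536 | A₃..A₅: k=3: 0+8505+21·27·15=17010; k=4: 11907+0+21·21·15=18522 → min 17010 | A₄..A₆: k=4: 0+5040+27·21·16=14112; k=5: 8505+0+27·15·16=14985 → min 14112.
Length 4: A₁..A₄: k=1: 0+4536+21·4·21=6300; k=2: 1764+11907+21·21·21=22932; k=3: 4536+0+21·27·21=16443 → min 6300 | A₂..A₅: k=2: 0+17010+4·21·15=18270; k=3: 2268+8505+4·27·15=12393; k=4: 4536+0+4·21·15=5796 → min 5796 | A₃..A₆: k=3: 0+14112+21·27·16=23184; k=4: 11907+5040+21·21·16=24003; k=5: 17010+0+21·15·16=22050 → min 22050.
Length 5: A₁..A₅: k=1: 0+5796+21·4·15=7056; k=2: 1764+17010+21·21·15=25389; k=3: 4536+8505+21·27·15=21546; k=4: 6300+0+21·21·15=12915 → min 7056 | A₂..A₆: k=2: 0+22050+4·21·16=23394; k=3: 2268+14112+4·27·16=18108; k=4: 4536+5040+4·21·16=10920; k=5: 5796+0+4·15·16=6756 → min 6756.
Top-level splits: k=1: (A₁..A₁)·(A₂..A₆) → 0+6756+21·4·16 = 8100; k=2: (A₁..A₂)·(A₃..A₆) → 1764+22050+21·21·16 = 30870; k=3: (A₁..A₃)·(A₄..A₆) → 4536+14112+21·27·16 = 27720; k=4: (A₁..A₄)·(A₅..A₆) → 6300+5040+21·21·16 = 18396; k=5: (A₁..A₅)·(A₆..A₆) → 7056+0+21·15·16 = 12096.
Best split is after A₁, i.e. k = 1.

1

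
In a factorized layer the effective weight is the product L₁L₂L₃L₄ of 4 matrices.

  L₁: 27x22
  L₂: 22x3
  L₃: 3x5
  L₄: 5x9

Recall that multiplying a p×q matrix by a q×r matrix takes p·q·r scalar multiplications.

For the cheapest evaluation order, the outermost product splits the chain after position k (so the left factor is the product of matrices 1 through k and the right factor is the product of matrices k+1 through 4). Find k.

2

Adjacent pairs: L₁L₂ = 27·22·3 = 1782; L₂L₃ = 22·3·5 = 330; L₃L₄ = 3·5·9 = 135.
Length 3: L₁..L₃: k=1: 0+330+27·22·5=3300; k=2: 1782+0+27·3·5=2187 → min 2187 | L₂..L₄: k=2: 0+135+22·3·9=729; k=3: 330+0+22·5·9=1320 → min 729.
Top-level splits: k=1: (L₁..L₁)·(L₂..L₄) → 0+729+27·22·9 = 6075; k=2: (L₁..L₂)·(L₃..L₄) → 1782+135+27·3·9 = 2646; k=3: (L₁..L₃)·(L₄..L₄) → 2187+0+27·5·9 = 3402.
Best split is after L₂, i.e. k = 2.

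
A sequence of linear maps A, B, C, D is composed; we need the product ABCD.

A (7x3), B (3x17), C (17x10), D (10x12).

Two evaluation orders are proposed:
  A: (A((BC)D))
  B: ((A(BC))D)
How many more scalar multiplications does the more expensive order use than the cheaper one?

438

Order A = (A((BC)D)): (BC): 3×17 by 17×10 → 3×10, cost 3·17·10 = 510; ((BC)D): 3×10 by 10×12 → 3×12, cost 3·10·12 = 360; cumulative 870; (A((BC)D)): 7×3 by 3×12 → 7×12, cost 7·3·12 = 252; cumulative 1122. Total 1122.
Order B = ((A(BC))D): (BC): 3×17 by 17×10 → 3×10, cost 3·17·10 = 510; (A(BC)): 7×3 by 3×10 → 7×10, cost 7·3·10 = 210; cumulative 720; ((A(BC))D): 7×10 by 10×12 → 7×12, cost 7·10·12 = 840; cumulative 1560. Total 1560.
Difference: |1122 − 1560| = 438.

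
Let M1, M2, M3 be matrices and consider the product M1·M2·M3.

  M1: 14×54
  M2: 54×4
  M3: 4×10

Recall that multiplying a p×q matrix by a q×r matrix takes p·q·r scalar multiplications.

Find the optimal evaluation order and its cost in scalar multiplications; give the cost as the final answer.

3584

(M1·(M2·M3)): cost 9720.
((M1·M2)·M3): cost 3584.
Optimal: ((M1·M2)·M3) with cost 3584.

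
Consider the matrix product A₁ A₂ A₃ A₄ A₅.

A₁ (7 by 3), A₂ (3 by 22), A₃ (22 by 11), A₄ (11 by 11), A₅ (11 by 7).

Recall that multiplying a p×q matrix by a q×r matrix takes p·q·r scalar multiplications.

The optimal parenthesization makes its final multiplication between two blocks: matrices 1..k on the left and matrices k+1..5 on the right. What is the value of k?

Adjacent pairs: A₁A₂ = 7·3·22 = 462; A₂A₃ = 3·22·11 = 726; A₃A₄ = 22·11·11 = 2662; A₄A₅ = 11·11·7 = 847.
Length 3: A₁..A₃: k=1: 0+726+7·3·11=957; k=2: 462+0+7·22·11=2156 → min 957 | A₂..A₄: k=2: 0+2662+3·22·11=3388; k=3: 726+0+3·11·11=1089 → min 1089 | A₃..A₅: k=3: 0+847+22·11·7=2541; k=4: 2662+0+22·11·7=4356 → min 2541.
Length 4: A₁..A₄: k=1: 0+1089+7·3·11=1320; k=2: 462+2662+7·22·11=4818; k=3: 957+0+7·11·11=1804 → min 1320 | A₂..A₅: k=2: 0+2541+3·22·7=3003; k=3: 726+847+3·11·7=1804; k=4: 1089+0+3·11·7=1320 → min 1320.
Top-level splits: k=1: (A₁..A₁)·(A₂..A₅) → 0+1320+7·3·7 = 1467; k=2: (A₁..A₂)·(A₃..A₅) → 462+2541+7·22·7 = 4081; k=3: (A₁..A₃)·(A₄..A₅) → 957+847+7·11·7 = 2343; k=4: (A₁..A₄)·(A₅..A₅) → 1320+0+7·11·7 = 1859.
Best split is after A₁, i.e. k = 1.

1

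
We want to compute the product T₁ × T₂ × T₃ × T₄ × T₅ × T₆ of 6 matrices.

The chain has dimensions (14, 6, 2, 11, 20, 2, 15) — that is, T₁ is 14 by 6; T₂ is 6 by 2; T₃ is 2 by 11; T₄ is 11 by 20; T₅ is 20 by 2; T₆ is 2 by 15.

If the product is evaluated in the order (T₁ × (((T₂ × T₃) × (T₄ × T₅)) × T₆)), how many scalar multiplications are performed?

(T₂ × T₃): 6×2 by 2×11 → 6×11, cost 6·2·11 = 132
(T₄ × T₅): 11×20 by 20×2 → 11×2, cost 11·20·2 = 440
((T₂ × T₃) × (T₄ × T₅)): 6×11 by 11×2 → 6×2, cost 6·11·2 = 132; cumulative 704
(((T₂ × T₃) × (T₄ × T₅)) × T₆): 6×2 by 2×15 → 6×15, cost 6·2·15 = 180; cumulative 884
(T₁ × (((T₂ × T₃) × (T₄ × T₅)) × T₆)): 14×6 by 6×15 → 14×15, cost 14·6·15 = 1260; cumulative 2144
Total: 2144 scalar multiplications.

2144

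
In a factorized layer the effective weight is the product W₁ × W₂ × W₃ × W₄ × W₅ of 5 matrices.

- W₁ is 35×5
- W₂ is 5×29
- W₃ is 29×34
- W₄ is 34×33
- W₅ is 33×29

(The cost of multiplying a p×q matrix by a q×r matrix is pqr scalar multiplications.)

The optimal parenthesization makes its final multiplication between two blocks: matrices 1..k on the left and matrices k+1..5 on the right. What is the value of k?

Adjacent pairs: W₁W₂ = 35·5·29 = 5075; W₂W₃ = 5·29·34 = 4930; W₃W₄ = 29·34·33 = 32538; W₄W₅ = 34·33·29 = 32538.
Length 3: W₁..W₃: k=1: 0+4930+35·5·34=10880; k=2: 5075+0+35·29·34=39585 → min 10880 | W₂..W₄: k=2: 0+32538+5·29·33=37323; k=3: 4930+0+5·34·33=10540 → min 10540 | W₃..W₅: k=3: 0+32538+29·34·29=61132; k=4: 32538+0+29·33·29=60291 → min 60291.
Length 4: W₁..W₄: k=1: 0+10540+35·5·33=16315; k=2: 5075+32538+35·29·33=71108; k=3: 10880+0+35·34·33=50150 → min 16315 | W₂..W₅: k=2: 0+60291+5·29·29=64496; k=3: 4930+32538+5·34·29=42398; k=4: 10540+0+5·33·29=15325 → min 15325.
Top-level splits: k=1: (W₁..W₁)·(W₂..W₅) → 0+15325+35·5·29 = 20400; k=2: (W₁..W₂)·(W₃..W₅) → 5075+60291+35·29·29 = 94801; k=3: (W₁..W₃)·(W₄..W₅) → 10880+32538+35·34·29 = 77928; k=4: (W₁..W₄)·(W₅..W₅) → 16315+0+35·33·29 = 49810.
Best split is after W₁, i.e. k = 1.

1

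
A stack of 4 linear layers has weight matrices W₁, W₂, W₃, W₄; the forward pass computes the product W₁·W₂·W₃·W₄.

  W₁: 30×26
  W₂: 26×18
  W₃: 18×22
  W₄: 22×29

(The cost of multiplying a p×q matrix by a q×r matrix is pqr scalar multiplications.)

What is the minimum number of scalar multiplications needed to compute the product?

41184

Adjacent pairs: W₁W₂ = 30·26·18 = 14040; W₂W₃ = 26·18·22 = 10296; W₃W₄ = 18·22·29 = 11484.
Length 3: W₁..W₃: k=1: 0+10296+30·26·22=27456; k=2: 14040+0+30·18·22=25920 → min 25920 | W₂..W₄: k=2: 0+11484+26·18·29=25056; k=3: 10296+0+26·22·29=26884 → min 25056.
Length 4: W₁..W₄: k=1: 0+25056+30·26·29=47676; k=2: 14040+11484+30·18·29=41184; k=3: 25920+0+30·22·29=45060 → min 41184.
Optimal order: ((W₁·W₂)·(W₃·W₄)) with cost 41184.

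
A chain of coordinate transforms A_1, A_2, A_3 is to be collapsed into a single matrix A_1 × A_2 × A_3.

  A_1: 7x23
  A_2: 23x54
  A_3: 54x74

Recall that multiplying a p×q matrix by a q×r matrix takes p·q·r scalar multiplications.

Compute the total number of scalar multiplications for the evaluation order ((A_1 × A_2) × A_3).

36666

(A_1 × A_2): 7×23 by 23×54 → 7×54, cost 7·23·54 = 8694
((A_1 × A_2) × A_3): 7×54 by 54×74 → 7×74, cost 7·54·74 = 27972; cumulative 36666
Total: 36666 scalar multiplications.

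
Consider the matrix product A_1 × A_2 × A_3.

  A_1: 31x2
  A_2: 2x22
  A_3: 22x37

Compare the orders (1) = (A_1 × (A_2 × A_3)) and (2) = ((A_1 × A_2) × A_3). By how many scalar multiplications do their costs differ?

22676

Order (1) = (A_1 × (A_2 × A_3)): (A_2 × A_3): 2×22 by 22×37 → 2×37, cost 2·22·37 = 1628; (A_1 × (A_2 × A_3)): 31×2 by 2×37 → 31×37, cost 31·2·37 = 2294; cumulative 3922. Total 3922.
Order (2) = ((A_1 × A_2) × A_3): (A_1 × A_2): 31×2 by 2×22 → 31×22, cost 31·2·22 = 1364; ((A_1 × A_2) × A_3): 31×22 by 22×37 → 31×37, cost 31·22·37 = 25234; cumulative 26598. Total 26598.
Difference: |3922 − 26598| = 22676.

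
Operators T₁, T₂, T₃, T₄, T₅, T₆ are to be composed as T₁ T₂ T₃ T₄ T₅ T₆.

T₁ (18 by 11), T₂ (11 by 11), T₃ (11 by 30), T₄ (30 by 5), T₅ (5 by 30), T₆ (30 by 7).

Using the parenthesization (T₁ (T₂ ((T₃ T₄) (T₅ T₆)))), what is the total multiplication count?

5318

(T₃ T₄): 11×30 by 30×5 → 11×5, cost 11·30·5 = 1650
(T₅ T₆): 5×30 by 30×7 → 5×7, cost 5·30·7 = 1050
((T₃ T₄) (T₅ T₆)): 11×5 by 5×7 → 11×7, cost 11·5·7 = 385; cumulative 3085
(T₂ ((T₃ T₄) (T₅ T₆))): 11×11 by 11×7 → 11×7, cost 11·11·7 = 847; cumulative 3932
(T₁ (T₂ ((T₃ T₄) (T₅ T₆)))): 18×11 by 11×7 → 18×7, cost 18·11·7 = 1386; cumulative 5318
Total: 5318 scalar multiplications.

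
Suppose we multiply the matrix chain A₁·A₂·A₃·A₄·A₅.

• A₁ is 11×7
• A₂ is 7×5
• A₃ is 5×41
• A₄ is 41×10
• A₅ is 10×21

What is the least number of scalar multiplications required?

4640

Adjacent pairs: A₁A₂ = 11·7·5 = 385; A₂A₃ = 7·5·41 = 1435; A₃A₄ = 5·41·10 = 2050; A₄A₅ = 41·10·21 = 8610.
Length 3: A₁..A₃: k=1: 0+1435+11·7·41=4592; k=2: 385+0+11·5·41=2640 → min 2640 | A₂..A₄: k=2: 0+2050+7·5·10=2400; k=3: 1435+0+7·41·10=4305 → min 2400 | A₃..A₅: k=3: 0+8610+5·41·21=12915; k=4: 2050+0+5·10·21=3100 → min 3100.
Length 4: A₁..A₄: k=1: 0+2400+11·7·10=3170; k=2: 385+2050+11·5·10=2985; k=3: 2640+0+11·41·10=7150 → min 2985 | A₂..A₅: k=2: 0+3100+7·5·21=3835; k=3: 1435+8610+7·41·21=16072; k=4: 2400+0+7·10·21=3870 → min 3835.
Length 5: A₁..A₅: k=1: 0+3835+11·7·21=5452; k=2: 385+3100+11·5·21=4640; k=3: 2640+8610+11·41·21=20721; k=4: 2985+0+11·10·21=5295 → min 4640.
Optimal order: ((A₁·A₂)·((A₃·A₄)·A₅)) with cost 4640.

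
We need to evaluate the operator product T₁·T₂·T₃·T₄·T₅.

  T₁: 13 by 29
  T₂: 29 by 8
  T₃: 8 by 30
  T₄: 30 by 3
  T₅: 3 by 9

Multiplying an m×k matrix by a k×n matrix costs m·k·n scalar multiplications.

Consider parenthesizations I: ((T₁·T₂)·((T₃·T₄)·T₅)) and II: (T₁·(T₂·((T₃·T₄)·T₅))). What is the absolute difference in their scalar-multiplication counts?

1529

Order I = ((T₁·T₂)·((T₃·T₄)·T₅)): (T₁·T₂): 13×29 by 29×8 → 13×8, cost 13·29·8 = 3016; (T₃·T₄): 8×30 by 30×3 → 8×3, cost 8·30·3 = 720; ((T₃·T₄)·T₅): 8×3 by 3×9 → 8×9, cost 8·3·9 = 216; cumulative 936; ((T₁·T₂)·((T₃·T₄)·T₅)): 13×8 by 8×9 → 13×9, cost 13·8·9 = 936; cumulative 4888. Total 4888.
Order II = (T₁·(T₂·((T₃·T₄)·T₅))): (T₃·T₄): 8×30 by 30×3 → 8×3, cost 8·30·3 = 720; ((T₃·T₄)·T₅): 8×3 by 3×9 → 8×9, cost 8·3·9 = 216; cumulative 936; (T₂·((T₃·T₄)·T₅)): 29×8 by 8×9 → 29×9, cost 29·8·9 = 2088; cumulative 3024; (T₁·(T₂·((T₃·T₄)·T₅))): 13×29 by 29×9 → 13×9, cost 13·29·9 = 3393; cumulative 6417. Total 6417.
Difference: |4888 − 6417| = 1529.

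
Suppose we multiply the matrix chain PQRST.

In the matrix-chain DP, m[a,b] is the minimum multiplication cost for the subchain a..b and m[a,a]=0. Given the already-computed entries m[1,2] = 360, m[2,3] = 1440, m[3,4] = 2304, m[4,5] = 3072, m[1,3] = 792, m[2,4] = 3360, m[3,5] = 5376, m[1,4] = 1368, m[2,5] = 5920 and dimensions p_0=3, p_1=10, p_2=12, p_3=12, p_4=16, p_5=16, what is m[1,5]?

2136

m[1,5] = min over k∈[1,4] of m[1,k]+m[k+1,5]+p_{0}·p_k·p_{5}.
k=1: 0 + 5920 + 3·10·16 = 6400; k=2: 360 + 5376 + 3·12·16 = 6312; k=3: 792 + 3072 + 3·12·16 = 4440; k=4: 1368 + 0 + 3·16·16 = 2136.
Minimum: 2136 at k=4.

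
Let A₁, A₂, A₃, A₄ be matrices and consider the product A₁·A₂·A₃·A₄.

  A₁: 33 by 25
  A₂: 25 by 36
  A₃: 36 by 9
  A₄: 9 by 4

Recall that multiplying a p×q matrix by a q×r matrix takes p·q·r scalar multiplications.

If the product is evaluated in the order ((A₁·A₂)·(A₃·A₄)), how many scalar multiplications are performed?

35748

(A₁·A₂): 33×25 by 25×36 → 33×36, cost 33·25·36 = 29700
(A₃·A₄): 36×9 by 9×4 → 36×4, cost 36·9·4 = 1296
((A₁·A₂)·(A₃·A₄)): 33×36 by 36×4 → 33×4, cost 33·36·4 = 4752; cumulative 35748
Total: 35748 scalar multiplications.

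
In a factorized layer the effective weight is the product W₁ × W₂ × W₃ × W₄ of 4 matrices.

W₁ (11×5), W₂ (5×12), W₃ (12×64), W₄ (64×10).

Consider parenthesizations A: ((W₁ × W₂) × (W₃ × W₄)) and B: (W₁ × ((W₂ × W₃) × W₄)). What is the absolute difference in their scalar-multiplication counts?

2070

Order A = ((W₁ × W₂) × (W₃ × W₄)): (W₁ × W₂): 11×5 by 5×12 → 11×12, cost 11·5·12 = 660; (W₃ × W₄): 12×64 by 64×10 → 12×10, cost 12·64·10 = 7680; ((W₁ × W₂) × (W₃ × W₄)): 11×12 by 12×10 → 11×10, cost 11·12·10 = 1320; cumulative 9660. Total 9660.
Order B = (W₁ × ((W₂ × W₃) × W₄)): (W₂ × W₃): 5×12 by 12×64 → 5×64, cost 5·12·64 = 3840; ((W₂ × W₃) × W₄): 5×64 by 64×10 → 5×10, cost 5·64·10 = 3200; cumulative 7040; (W₁ × ((W₂ × W₃) × W₄)): 11×5 by 5×10 → 11×10, cost 11·5·10 = 550; cumulative 7590. Total 7590.
Difference: |9660 − 7590| = 2070.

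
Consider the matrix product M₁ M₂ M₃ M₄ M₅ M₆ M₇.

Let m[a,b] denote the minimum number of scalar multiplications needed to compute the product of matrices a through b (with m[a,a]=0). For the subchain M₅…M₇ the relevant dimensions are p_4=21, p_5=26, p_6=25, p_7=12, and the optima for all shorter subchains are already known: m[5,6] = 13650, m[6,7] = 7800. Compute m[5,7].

14352

m[5,7] = min over k∈[5,6] of m[5,k]+m[k+1,7]+p_{4}·p_k·p_{7}.
k=5: 0 + 7800 + 21·26·12 = 14352; k=6: 13650 + 0 + 21·25·12 = 19950.
Minimum: 14352 at k=5.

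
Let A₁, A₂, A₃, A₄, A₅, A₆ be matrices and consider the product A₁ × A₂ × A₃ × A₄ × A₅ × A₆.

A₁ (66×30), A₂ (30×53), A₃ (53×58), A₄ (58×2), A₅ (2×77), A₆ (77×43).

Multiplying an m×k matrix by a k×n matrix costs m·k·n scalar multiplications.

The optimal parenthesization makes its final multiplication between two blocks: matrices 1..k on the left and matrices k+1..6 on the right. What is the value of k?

Adjacent pairs: A₁A₂ = 66·30·53 = 104940; A₂A₃ = 30·53·58 = 92220; A₃A₄ = 53·58·2 = 6148; A₄A₅ = 58·2·77 = 8932; A₅A₆ = 2·77·43 = 6622.
Length 3: A₁..A₃: k=1: 0+92220+66·30·58=207060; k=2: 104940+0+66·53·58=307824 → min 207060 | A₂..A₄: k=2: 0+6148+30·53·2=9328; k=3: 92220+0+30·58·2=95700 → min 9328 | A₃..A₅: k=3: 0+8932+53·58·77=245630; k=4: 6148+0+53·2·77=14310 → min 14310 | A₄..A₆: k=4: 0+6622+58·2·43=11610; k=5: 8932+0+58·77·43=200970 → min 11610.
Length 4: A₁..A₄: k=1: 0+9328+66·30·2=13288; k=2: 104940+6148+66·53·2=118084; k=3: 207060+0+66·58·2=214716 → min 13288 | A₂..A₅: k=2: 0+14310+30·53·77=136740; k=3: 92220+8932+30·58·77=235132; k=4: 9328+0+30·2·77=13948 → min 13948 | A₃..A₆: k=3: 0+11610+53·58·43=143792; k=4: 6148+6622+53·2·43=17328; k=5: 14310+0+53·77·43=189793 → min 17328.
Length 5: A₁..A₅: k=1: 0+13948+66·30·77=166408; k=2: 104940+14310+66·53·77=388596; k=3: 207060+8932+66·58·77=510748; k=4: 13288+0+66·2·77=23452 → min 23452 | A₂..A₆: k=2: 0+17328+30·53·43=85698; k=3: 92220+11610+30·58·43=178650; k=4: 9328+6622+30·2·43=18530; k=5: 13948+0+30·77·43=113278 → min 18530.
Top-level splits: k=1: (A₁..A₁)·(A₂..A₆) → 0+18530+66·30·43 = 103670; k=2: (A₁..A₂)·(A₃..A₆) → 104940+17328+66·53·43 = 272682; k=3: (A₁..A₃)·(A₄..A₆) → 207060+11610+66·58·43 = 383274; k=4: (A₁..A₄)·(A₅..A₆) → 13288+6622+66·2·43 = 25586; k=5: (A₁..A₅)·(A₆..A₆) → 23452+0+66·77·43 = 241978.
Best split is after A₄, i.e. k = 4.

4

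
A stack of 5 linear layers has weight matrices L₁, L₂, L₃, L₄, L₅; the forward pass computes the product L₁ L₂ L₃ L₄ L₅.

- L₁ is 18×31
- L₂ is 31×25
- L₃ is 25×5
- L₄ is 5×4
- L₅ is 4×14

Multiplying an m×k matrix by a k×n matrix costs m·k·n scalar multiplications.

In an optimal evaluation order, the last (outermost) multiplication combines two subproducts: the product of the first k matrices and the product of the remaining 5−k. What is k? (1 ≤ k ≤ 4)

4

Adjacent pairs: L₁L₂ = 18·31·25 = 13950; L₂L₃ = 31·25·5 = 3875; L₃L₄ = 25·5·4 = 500; L₄L₅ = 5·4·14 = 280.
Length 3: L₁..L₃: k=1: 0+3875+18·31·5=6665; k=2: 13950+0+18·25·5=16200 → min 6665 | L₂..L₄: k=2: 0+500+31·25·4=3600; k=3: 3875+0+31·5·4=4495 → min 3600 | L₃..L₅: k=3: 0+280+25·5·14=2030; k=4: 500+0+25·4·14=1900 → min 1900.
Length 4: L₁..L₄: k=1: 0+3600+18·31·4=5832; k=2: 13950+500+18·25·4=16250; k=3: 6665+0+18·5·4=7025 → min 5832 | L₂..L₅: k=2: 0+1900+31·25·14=12750; k=3: 3875+280+31·5·14=6325; k=4: 3600+0+31·4·14=5336 → min 5336.
Top-level splits: k=1: (L₁..L₁)·(L₂..L₅) → 0+5336+18·31·14 = 13148; k=2: (L₁..L₂)·(L₃..L₅) → 13950+1900+18·25·14 = 22150; k=3: (L₁..L₃)·(L₄..L₅) → 6665+280+18·5·14 = 8205; k=4: (L₁..L₄)·(L₅..L₅) → 5832+0+18·4·14 = 6840.
Best split is after L₄, i.e. k = 4.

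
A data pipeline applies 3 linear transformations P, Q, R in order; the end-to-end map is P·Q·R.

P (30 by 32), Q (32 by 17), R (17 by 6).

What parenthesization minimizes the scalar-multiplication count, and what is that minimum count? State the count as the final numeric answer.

9024

(P·(Q·R)): cost 9024.
((P·Q)·R): cost 19380.
Optimal: (P·(Q·R)) with cost 9024.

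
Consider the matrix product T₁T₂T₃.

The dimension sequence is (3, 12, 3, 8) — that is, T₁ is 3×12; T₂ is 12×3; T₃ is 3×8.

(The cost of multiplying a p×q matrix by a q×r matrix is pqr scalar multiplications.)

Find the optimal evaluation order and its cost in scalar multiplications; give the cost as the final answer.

(T₁(T₂T₃)): cost 576.
((T₁T₂)T₃): cost 180.
Optimal: ((T₁T₂)T₃) with cost 180.

180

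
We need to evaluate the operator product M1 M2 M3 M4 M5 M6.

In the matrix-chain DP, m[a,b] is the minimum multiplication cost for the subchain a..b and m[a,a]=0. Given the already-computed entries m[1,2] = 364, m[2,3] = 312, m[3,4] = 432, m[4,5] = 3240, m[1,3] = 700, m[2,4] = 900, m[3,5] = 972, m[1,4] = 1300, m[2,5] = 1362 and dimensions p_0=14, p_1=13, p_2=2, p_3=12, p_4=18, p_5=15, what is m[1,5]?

m[1,5] = min over k∈[1,4] of m[1,k]+m[k+1,5]+p_{0}·p_k·p_{5}.
k=1: 0 + 1362 + 14·13·15 = 4092; k=2: 364 + 972 + 14·2·15 = 1756; k=3: 700 + 3240 + 14·12·15 = 6460; k=4: 1300 + 0 + 14·18·15 = 5080.
Minimum: 1756 at k=2.

1756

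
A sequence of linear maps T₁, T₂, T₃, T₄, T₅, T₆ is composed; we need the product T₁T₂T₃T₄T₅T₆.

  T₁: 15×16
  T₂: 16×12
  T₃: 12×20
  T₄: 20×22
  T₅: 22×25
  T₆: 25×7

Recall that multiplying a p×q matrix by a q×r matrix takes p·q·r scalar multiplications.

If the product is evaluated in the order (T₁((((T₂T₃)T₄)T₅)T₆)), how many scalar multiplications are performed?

24160

(T₂T₃): 16×12 by 12×20 → 16×20, cost 16·12·20 = 3840
((T₂T₃)T₄): 16×20 by 20×22 → 16×22, cost 16·20·22 = 7040; cumulative 10880
(((T₂T₃)T₄)T₅): 16×22 by 22×25 → 16×25, cost 16·22·25 = 8800; cumulative 19680
((((T₂T₃)T₄)T₅)T₆): 16×25 by 25×7 → 16×7, cost 16·25·7 = 2800; cumulative 22480
(T₁((((T₂T₃)T₄)T₅)T₆)): 15×16 by 16×7 → 15×7, cost 15·16·7 = 1680; cumulative 24160
Total: 24160 scalar multiplications.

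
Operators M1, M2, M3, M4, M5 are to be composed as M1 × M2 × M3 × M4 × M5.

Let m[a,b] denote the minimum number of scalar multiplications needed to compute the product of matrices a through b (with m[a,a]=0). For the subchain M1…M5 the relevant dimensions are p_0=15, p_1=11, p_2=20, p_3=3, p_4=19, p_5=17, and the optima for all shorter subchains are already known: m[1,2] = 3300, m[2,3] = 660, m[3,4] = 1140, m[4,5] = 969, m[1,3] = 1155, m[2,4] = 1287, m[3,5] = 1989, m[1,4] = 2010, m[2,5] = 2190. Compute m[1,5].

2889

m[1,5] = min over k∈[1,4] of m[1,k]+m[k+1,5]+p_{0}·p_k·p_{5}.
k=1: 0 + 2190 + 15·11·17 = 4995; k=2: 3300 + 1989 + 15·20·17 = 10389; k=3: 1155 + 969 + 15·3·17 = 2889; k=4: 2010 + 0 + 15·19·17 = 6855.
Minimum: 2889 at k=3.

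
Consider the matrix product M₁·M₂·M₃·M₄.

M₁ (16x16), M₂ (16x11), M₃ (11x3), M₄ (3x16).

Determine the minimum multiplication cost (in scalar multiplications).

Adjacent pairs: M₁M₂ = 16·16·11 = 2816; M₂M₃ = 16·11·3 = 528; M₃M₄ = 11·3·16 = 528.
Length 3: M₁..M₃: k=1: 0+528+16·16·3=1296; k=2: 2816+0+16·11·3=3344 → min 1296 | M₂..M₄: k=2: 0+528+16·11·16=3344; k=3: 528+0+16·3·16=1296 → min 1296.
Length 4: M₁..M₄: k=1: 0+1296+16·16·16=5392; k=2: 2816+528+16·11·16=6160; k=3: 1296+0+16·3·16=2064 → min 2064.
Optimal order: ((M₁·(M₂·M₃))·M₄) with cost 2064.

2064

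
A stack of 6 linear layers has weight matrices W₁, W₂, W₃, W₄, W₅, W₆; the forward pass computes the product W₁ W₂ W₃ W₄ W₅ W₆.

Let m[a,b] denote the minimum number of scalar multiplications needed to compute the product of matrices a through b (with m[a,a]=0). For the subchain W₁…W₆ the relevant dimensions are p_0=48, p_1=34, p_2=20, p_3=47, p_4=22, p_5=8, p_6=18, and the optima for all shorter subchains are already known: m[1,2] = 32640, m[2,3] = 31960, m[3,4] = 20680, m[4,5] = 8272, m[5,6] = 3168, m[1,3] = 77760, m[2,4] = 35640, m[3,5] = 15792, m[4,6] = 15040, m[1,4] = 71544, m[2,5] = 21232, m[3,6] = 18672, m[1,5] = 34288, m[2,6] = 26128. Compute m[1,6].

m[1,6] = min over k∈[1,5] of m[1,k]+m[k+1,6]+p_{0}·p_k·p_{6}.
k=1: 0 + 26128 + 48·34·18 = 55504; k=2: 32640 + 18672 + 48·20·18 = 68592; k=3: 77760 + 15040 + 48·47·18 = 133408; k=4: 71544 + 3168 + 48·22·18 = 93720; k=5: 34288 + 0 + 48·8·18 = 41200.
Minimum: 41200 at k=5.

41200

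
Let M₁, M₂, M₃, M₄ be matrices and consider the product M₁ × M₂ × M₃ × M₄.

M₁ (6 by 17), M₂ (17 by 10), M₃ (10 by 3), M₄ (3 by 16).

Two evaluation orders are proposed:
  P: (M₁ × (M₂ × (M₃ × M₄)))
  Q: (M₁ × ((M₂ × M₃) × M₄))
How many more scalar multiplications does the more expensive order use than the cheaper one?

Order P = (M₁ × (M₂ × (M₃ × M₄))): (M₃ × M₄): 10×3 by 3×16 → 10×16, cost 10·3·16 = 480; (M₂ × (M₃ × M₄)): 17×10 by 10×16 → 17×16, cost 17·10·16 = 2720; cumulative 3200; (M₁ × (M₂ × (M₃ × M₄))): 6×17 by 17×16 → 6×16, cost 6·17·16 = 1632; cumulative 4832. Total 4832.
Order Q = (M₁ × ((M₂ × M₃) × M₄)): (M₂ × M₃): 17×10 by 10×3 → 17×3, cost 17·10·3 = 510; ((M₂ × M₃) × M₄): 17×3 by 3×16 → 17×16, cost 17·3·16 = 816; cumulative 1326; (M₁ × ((M₂ × M₃) × M₄)): 6×17 by 17×16 → 6×16, cost 6·17·16 = 1632; cumulative 2958. Total 2958.
Difference: |4832 − 2958| = 1874.

1874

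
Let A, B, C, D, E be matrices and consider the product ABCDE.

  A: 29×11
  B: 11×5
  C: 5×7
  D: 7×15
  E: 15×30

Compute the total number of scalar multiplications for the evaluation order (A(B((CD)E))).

13995

(CD): 5×7 by 7×15 → 5×15, cost 5·7·15 = 525
((CD)E): 5×15 by 15×30 → 5×30, cost 5·15·30 = 2250; cumulative 2775
(B((CD)E)): 11×5 by 5×30 → 11×30, cost 11·5·30 = 1650; cumulative 4425
(A(B((CD)E))): 29×11 by 11×30 → 29×30, cost 29·11·30 = 9570; cumulative 13995
Total: 13995 scalar multiplications.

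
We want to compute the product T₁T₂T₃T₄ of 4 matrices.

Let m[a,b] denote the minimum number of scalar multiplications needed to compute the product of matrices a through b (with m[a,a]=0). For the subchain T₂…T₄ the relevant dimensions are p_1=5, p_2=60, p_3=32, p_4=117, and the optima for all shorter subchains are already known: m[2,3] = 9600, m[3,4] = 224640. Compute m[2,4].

28320

m[2,4] = min over k∈[2,3] of m[2,k]+m[k+1,4]+p_{1}·p_k·p_{4}.
k=2: 0 + 224640 + 5·60·117 = 259740; k=3: 9600 + 0 + 5·32·117 = 28320.
Minimum: 28320 at k=3.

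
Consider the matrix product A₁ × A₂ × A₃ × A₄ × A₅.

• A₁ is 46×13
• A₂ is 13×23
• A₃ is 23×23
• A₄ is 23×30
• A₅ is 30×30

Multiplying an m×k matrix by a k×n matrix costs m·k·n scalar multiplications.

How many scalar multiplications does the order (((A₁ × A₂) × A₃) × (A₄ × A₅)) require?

90528

(A₁ × A₂): 46×13 by 13×23 → 46×23, cost 46·13·23 = 13754
((A₁ × A₂) × A₃): 46×23 by 23×23 → 46×23, cost 46·23·23 = 24334; cumulative 38088
(A₄ × A₅): 23×30 by 30×30 → 23×30, cost 23·30·30 = 20700
(((A₁ × A₂) × A₃) × (A₄ × A₅)): 46×23 by 23×30 → 46×30, cost 46·23·30 = 31740; cumulative 90528
Total: 90528 scalar multiplications.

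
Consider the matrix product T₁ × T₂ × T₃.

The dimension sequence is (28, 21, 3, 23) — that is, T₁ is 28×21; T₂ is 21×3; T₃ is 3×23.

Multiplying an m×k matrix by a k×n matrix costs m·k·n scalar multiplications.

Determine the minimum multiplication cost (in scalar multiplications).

Order (T₁ × (T₂ × T₃)): (T₂ × T₃): 21×3 by 3×23 → 21×23, cost 21·3·23 = 1449; (T₁ × (T₂ × T₃)): 28×21 by 21×23 → 28×23, cost 28·21·23 = 13524; cumulative 14973. Total 14973.
Order ((T₁ × T₂) × T₃): (T₁ × T₂): 28×21 by 21×3 → 28×3, cost 28·21·3 = 1764; ((T₁ × T₂) × T₃): 28×3 by 3×23 → 28×23, cost 28·3·23 = 1932; cumulative 3696. Total 3696.
Minimum: 3696.

3696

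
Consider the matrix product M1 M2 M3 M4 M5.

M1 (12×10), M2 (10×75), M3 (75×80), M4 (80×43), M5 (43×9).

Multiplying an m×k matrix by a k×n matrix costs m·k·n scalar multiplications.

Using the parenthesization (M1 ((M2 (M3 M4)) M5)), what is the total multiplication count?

295200

(M3 M4): 75×80 by 80×43 → 75×43, cost 75·80·43 = 258000
(M2 (M3 M4)): 10×75 by 75×43 → 10×43, cost 10·75·43 = 32250; cumulative 290250
((M2 (M3 M4)) M5): 10×43 by 43×9 → 10×9, cost 10·43·9 = 3870; cumulative 294120
(M1 ((M2 (M3 M4)) M5)): 12×10 by 10×9 → 12×9, cost 12·10·9 = 1080; cumulative 295200
Total: 295200 scalar multiplications.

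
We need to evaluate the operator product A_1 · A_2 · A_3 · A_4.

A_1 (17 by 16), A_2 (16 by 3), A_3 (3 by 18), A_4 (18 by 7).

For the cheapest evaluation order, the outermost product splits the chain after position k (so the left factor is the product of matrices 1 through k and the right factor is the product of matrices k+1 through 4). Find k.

2

Adjacent pairs: A_1A_2 = 17·16·3 = 816; A_2A_3 = 16·3·18 = 864; A_3A_4 = 3·18·7 = 378.
Length 3: A_1..A_3: k=1: 0+864+17·16·18=5760; k=2: 816+0+17·3·18=1734 → min 1734 | A_2..A_4: k=2: 0+378+16·3·7=714; k=3: 864+0+16·18·7=2880 → min 714.
Top-level splits: k=1: (A_1..A_1)·(A_2..A_4) → 0+714+17·16·7 = 2618; k=2: (A_1..A_2)·(A_3..A_4) → 816+378+17·3·7 = 1551; k=3: (A_1..A_3)·(A_4..A_4) → 1734+0+17·18·7 = 3876.
Best split is after A_2, i.e. k = 2.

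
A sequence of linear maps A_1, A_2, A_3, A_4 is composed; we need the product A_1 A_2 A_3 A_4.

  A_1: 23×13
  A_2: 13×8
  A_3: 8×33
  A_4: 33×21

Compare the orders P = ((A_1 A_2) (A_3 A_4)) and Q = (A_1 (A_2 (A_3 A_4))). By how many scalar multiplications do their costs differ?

2207

Order P = ((A_1 A_2) (A_3 A_4)): (A_1 A_2): 23×13 by 13×8 → 23×8, cost 23·13·8 = 2392; (A_3 A_4): 8×33 by 33×21 → 8×21, cost 8·33·21 = 5544; ((A_1 A_2) (A_3 A_4)): 23×8 by 8×21 → 23×21, cost 23·8·21 = 3864; cumulative 11800. Total 11800.
Order Q = (A_1 (A_2 (A_3 A_4))): (A_3 A_4): 8×33 by 33×21 → 8×21, cost 8·33·21 = 5544; (A_2 (A_3 A_4)): 13×8 by 8×21 → 13×21, cost 13·8·21 = 2184; cumulative 7728; (A_1 (A_2 (A_3 A_4))): 23×13 by 13×21 → 23×21, cost 23·13·21 = 6279; cumulative 14007. Total 14007.
Difference: |11800 − 14007| = 2207.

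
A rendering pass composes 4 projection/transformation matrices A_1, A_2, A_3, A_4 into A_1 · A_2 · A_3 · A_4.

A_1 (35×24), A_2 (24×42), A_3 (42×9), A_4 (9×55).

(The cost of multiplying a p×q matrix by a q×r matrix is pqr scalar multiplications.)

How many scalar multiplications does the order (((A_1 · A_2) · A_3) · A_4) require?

(A_1 · A_2): 35×24 by 24×42 → 35×42, cost 35·24·42 = 35280
((A_1 · A_2) · A_3): 35×42 by 42×9 → 35×9, cost 35·42·9 = 13230; cumulative 48510
(((A_1 · A_2) · A_3) · A_4): 35×9 by 9×55 → 35×55, cost 35·9·55 = 17325; cumulative 65835
Total: 65835 scalar multiplications.

65835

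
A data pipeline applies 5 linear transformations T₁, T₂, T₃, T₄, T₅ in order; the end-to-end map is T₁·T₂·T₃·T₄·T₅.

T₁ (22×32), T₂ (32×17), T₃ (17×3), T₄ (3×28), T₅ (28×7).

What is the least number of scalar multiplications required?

Adjacent pairs: T₁T₂ = 22·32·17 = 11968; T₂T₃ = 32·17·3 = 1632; T₃T₄ = 17·3·28 = 1428; T₄T₅ = 3·28·7 = 588.
Length 3: T₁..T₃: k=1: 0+1632+22·32·3=3744; k=2: 11968+0+22·17·3=13090 → min 3744 | T₂..T₄: k=2: 0+1428+32·17·28=16660; k=3: 1632+0+32·3·28=4320 → min 4320 | T₃..T₅: k=3: 0+588+17·3·7=945; k=4: 1428+0+17·28·7=4760 → min 945.
Length 4: T₁..T₄: k=1: 0+4320+22·32·28=24032; k=2: 11968+1428+22·17·28=23868; k=3: 3744+0+22·3·28=5592 → min 5592 | T₂..T₅: k=2: 0+945+32·17·7=4753; k=3: 1632+588+32·3·7=2892; k=4: 4320+0+32·28·7=10592 → min 2892.
Length 5: T₁..T₅: k=1: 0+2892+22·32·7=7820; k=2: 11968+945+22·17·7=15531; k=3: 3744+588+22·3·7=4794; k=4: 5592+0+22·28·7=9904 → min 4794.
Optimal order: ((T₁·(T₂·T₃))·(T₄·T₅)) with cost 4794.

4794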